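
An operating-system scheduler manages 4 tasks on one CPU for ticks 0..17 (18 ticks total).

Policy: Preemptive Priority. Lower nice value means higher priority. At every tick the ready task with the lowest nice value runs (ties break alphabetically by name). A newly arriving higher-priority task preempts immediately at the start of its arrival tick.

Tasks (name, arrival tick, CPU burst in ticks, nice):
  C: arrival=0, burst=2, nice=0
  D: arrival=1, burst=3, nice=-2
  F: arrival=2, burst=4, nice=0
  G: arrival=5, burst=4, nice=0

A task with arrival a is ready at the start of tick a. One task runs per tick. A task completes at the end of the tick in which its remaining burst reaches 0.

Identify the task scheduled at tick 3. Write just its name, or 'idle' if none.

running at tick 3 = D

t=0: ready={C} → run C
t=1: ready={C,D} → run D
t=2: ready={C,D,F} → run D
t=3: ready={C,D,F} → run D
t=4: ready={C,F} → run C
t=5: ready={F,G} → run F
t=6: ready={F,G} → run F
t=7: ready={F,G} → run F
t=8: ready={F,G} → run F
t=9: ready={G} → run G
t=10: ready={G} → run G
t=11: ready={G} → run G
t=12: ready={G} → run G
t=13: (idle)
t=14: (idle)
t=15: (idle)
t=16: (idle)
t=17: (idle)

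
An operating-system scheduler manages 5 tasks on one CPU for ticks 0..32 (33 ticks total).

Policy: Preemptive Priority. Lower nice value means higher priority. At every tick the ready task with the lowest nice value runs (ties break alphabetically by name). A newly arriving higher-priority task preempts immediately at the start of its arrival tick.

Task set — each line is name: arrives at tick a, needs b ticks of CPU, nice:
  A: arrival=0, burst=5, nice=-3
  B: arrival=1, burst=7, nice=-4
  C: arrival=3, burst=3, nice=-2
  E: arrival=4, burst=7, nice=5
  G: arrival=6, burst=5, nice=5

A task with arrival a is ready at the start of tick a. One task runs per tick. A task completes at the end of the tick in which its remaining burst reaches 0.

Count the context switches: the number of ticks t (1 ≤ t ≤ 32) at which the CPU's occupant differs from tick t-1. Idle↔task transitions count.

t=0: ready={A} → run A
t=1: ready={A,B} → run B
t=2: ready={A,B} → run B
t=3: ready={A,B,C} → run B
t=4: ready={A,B,C,E} → run B
t=5: ready={A,B,C,E} → run B
t=6: ready={A,B,C,E,G} → run B
t=7: ready={A,B,C,E,G} → run B
t=8: ready={A,C,E,G} → run A
t=9: ready={A,C,E,G} → run A
t=10: ready={A,C,E,G} → run A
t=11: ready={A,C,E,G} → run A
t=12: ready={C,E,G} → run C
t=13: ready={C,E,G} → run C
t=14: ready={C,E,G} → run C
t=15: ready={E,G} → run E
t=16: ready={E,G} → run E
t=17: ready={E,G} → run E
t=18: ready={E,G} → run E
t=19: ready={E,G} → run E
t=20: ready={E,G} → run E
t=21: ready={E,G} → run E
t=22: ready={G} → run G
t=23: ready={G} → run G
t=24: ready={G} → run G
t=25: ready={G} → run G
t=26: ready={G} → run G
t=27: (idle)
t=28: (idle)
t=29: (idle)
t=30: (idle)
t=31: (idle)
t=32: (idle)

context switches = 6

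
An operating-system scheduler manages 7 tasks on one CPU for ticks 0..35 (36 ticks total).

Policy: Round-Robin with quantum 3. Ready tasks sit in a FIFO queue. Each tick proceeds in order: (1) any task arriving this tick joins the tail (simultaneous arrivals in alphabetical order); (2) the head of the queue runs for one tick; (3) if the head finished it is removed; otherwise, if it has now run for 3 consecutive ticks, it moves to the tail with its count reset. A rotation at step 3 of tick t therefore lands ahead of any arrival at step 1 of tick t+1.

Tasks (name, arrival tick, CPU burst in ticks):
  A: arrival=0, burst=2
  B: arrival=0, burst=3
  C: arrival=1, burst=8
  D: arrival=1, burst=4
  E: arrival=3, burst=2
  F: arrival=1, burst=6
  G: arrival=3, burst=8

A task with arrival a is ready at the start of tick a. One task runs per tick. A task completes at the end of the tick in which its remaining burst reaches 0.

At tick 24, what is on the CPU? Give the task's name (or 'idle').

t=0: queue=[A,B] q_used=0 → run A
t=1: queue=[A,B,C,D,F] q_used=1 → run A
t=2: queue=[B,C,D,F] q_used=0 → run B
t=3: queue=[B,C,D,F,E,G] q_used=1 → run B
t=4: queue=[B,C,D,F,E,G] q_used=2 → run B
t=5: queue=[C,D,F,E,G] q_used=0 → run C
t=6: queue=[C,D,F,E,G] q_used=1 → run C
t=7: queue=[C,D,F,E,G] q_used=2 → run C
t=8: queue=[D,F,E,G,C] q_used=0 → run D
t=9: queue=[D,F,E,G,C] q_used=1 → run D
t=10: queue=[D,F,E,G,C] q_used=2 → run D
t=11: queue=[F,E,G,C,D] q_used=0 → run F
t=12: queue=[F,E,G,C,D] q_used=1 → run F
t=13: queue=[F,E,G,C,D] q_used=2 → run F
t=14: queue=[E,G,C,D,F] q_used=0 → run E
t=15: queue=[E,G,C,D,F] q_used=1 → run E
t=16: queue=[G,C,D,F] q_used=0 → run G
t=17: queue=[G,C,D,F] q_used=1 → run G
t=18: queue=[G,C,D,F] q_used=2 → run G
t=19: queue=[C,D,F,G] q_used=0 → run C
t=20: queue=[C,D,F,G] q_used=1 → run C
t=21: queue=[C,D,F,G] q_used=2 → run C
t=22: queue=[D,F,G,C] q_used=0 → run D
t=23: queue=[F,G,C] q_used=0 → run F
t=24: queue=[F,G,C] q_used=1 → run F
t=25: queue=[F,G,C] q_used=2 → run F
t=26: queue=[G,C] q_used=0 → run G
t=27: queue=[G,C] q_used=1 → run G
t=28: queue=[G,C] q_used=2 → run G
t=29: queue=[C,G] q_used=0 → run C
t=30: queue=[C,G] q_used=1 → run C
t=31: queue=[G] q_used=0 → run G
t=32: queue=[G] q_used=1 → run G
t=33: (idle)
t=34: (idle)
t=35: (idle)

running at tick 24 = F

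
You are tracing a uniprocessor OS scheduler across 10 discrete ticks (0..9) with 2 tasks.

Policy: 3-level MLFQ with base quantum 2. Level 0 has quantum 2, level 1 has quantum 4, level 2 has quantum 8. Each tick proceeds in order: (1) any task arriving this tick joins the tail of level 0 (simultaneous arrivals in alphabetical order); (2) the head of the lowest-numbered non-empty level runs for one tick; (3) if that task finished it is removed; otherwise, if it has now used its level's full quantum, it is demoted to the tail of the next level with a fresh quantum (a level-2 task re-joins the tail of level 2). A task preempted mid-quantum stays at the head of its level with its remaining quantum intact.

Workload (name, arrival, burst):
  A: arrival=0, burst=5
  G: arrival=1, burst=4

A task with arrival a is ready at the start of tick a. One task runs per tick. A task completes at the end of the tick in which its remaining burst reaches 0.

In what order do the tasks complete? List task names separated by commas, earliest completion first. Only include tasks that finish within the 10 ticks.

completion order = A, G

t=0: L0/L1/L2 = A/-/- → run A
t=1: L0/L1/L2 = AG/-/- → run A
t=2: L0/L1/L2 = G/A/- → run G
t=3: L0/L1/L2 = G/A/- → run G
t=4: L0/L1/L2 = -/AG/- → run A
t=5: L0/L1/L2 = -/AG/- → run A
t=6: L0/L1/L2 = -/AG/- → run A
t=7: L0/L1/L2 = -/G/- → run G
t=8: L0/L1/L2 = -/G/- → run G
t=9: (idle)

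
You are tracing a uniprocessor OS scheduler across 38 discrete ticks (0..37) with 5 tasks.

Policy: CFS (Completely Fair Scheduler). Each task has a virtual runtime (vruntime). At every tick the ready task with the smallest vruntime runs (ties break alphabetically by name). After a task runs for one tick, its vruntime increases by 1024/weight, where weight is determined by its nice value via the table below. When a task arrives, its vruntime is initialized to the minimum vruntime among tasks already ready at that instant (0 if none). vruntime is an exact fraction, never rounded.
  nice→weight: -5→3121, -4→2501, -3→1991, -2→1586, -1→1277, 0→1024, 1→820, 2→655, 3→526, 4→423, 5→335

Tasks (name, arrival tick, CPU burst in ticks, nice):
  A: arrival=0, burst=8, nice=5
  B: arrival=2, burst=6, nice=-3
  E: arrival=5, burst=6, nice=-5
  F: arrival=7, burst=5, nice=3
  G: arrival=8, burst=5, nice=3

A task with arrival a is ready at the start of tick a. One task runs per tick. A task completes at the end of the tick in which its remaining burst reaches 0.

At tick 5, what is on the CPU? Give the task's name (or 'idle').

t=0: vr[A=0] → run A
t=1: vr[A=1024/335] → run A
t=2: vr[A=2048/335 B=2048/335] → run A
t=3: vr[A=3072/335 B=2048/335] → run B
t=4: vr[A=3072/335 B=4420608/666985] → run B
t=5: vr[A=3072/335 B=4763648/666985 E=4763648/666985] → run B
t=6: vr[A=3072/335 B=5106688/666985 E=4763648/666985] → run E
t=7: vr[A=3072/335 B=5106688/666985 E=15550338048/2081660185 F=15550338048/2081660185] → run E
t=8: vr[A=3072/335 B=5106688/666985 E=16233330688/2081660185 F=15550338048/2081660185 G=15550338048/2081660185] → run F
t=9: vr[A=3072/335 B=5106688/666985 E=16233330688/2081660185 F=5155548921344/547476628655 G=15550338048/2081660185] → run G
t=10: vr[A=3072/335 B=5106688/666985 E=16233330688/2081660185 F=5155548921344/547476628655 G=5155548921344/547476628655] → run B
t=11: vr[A=3072/335 B=5449728/666985 E=16233330688/2081660185 F=5155548921344/547476628655 G=5155548921344/547476628655] → run E
t=12: vr[A=3072/335 B=5449728/666985 E=16916323328/2081660185 F=5155548921344/547476628655 G=5155548921344/547476628655] → run E
t=13: vr[A=3072/335 B=5449728/666985 E=17599315968/2081660185 F=5155548921344/547476628655 G=5155548921344/547476628655] → run B
t=14: vr[A=3072/335 B=5792768/666985 E=17599315968/2081660185 F=5155548921344/547476628655 G=5155548921344/547476628655] → run E
t=15: vr[A=3072/335 B=5792768/666985 E=18282308608/2081660185 F=5155548921344/547476628655 G=5155548921344/547476628655] → run B
t=16: vr[A=3072/335 E=18282308608/2081660185 F=5155548921344/547476628655 G=5155548921344/547476628655] → run E
t=17: vr[A=3072/335 F=5155548921344/547476628655 G=5155548921344/547476628655] → run A
t=18: vr[A=4096/335 F=5155548921344/547476628655 G=5155548921344/547476628655] → run F
t=19: vr[A=4096/335 F=6221358936064/547476628655 G=5155548921344/547476628655] → run G
t=20: vr[A=4096/335 F=6221358936064/547476628655 G=6221358936064/547476628655] → run F
t=21: vr[A=4096/335 F=7287168950784/547476628655 G=6221358936064/547476628655] → run G
t=22: vr[A=4096/335 F=7287168950784/547476628655 G=7287168950784/547476628655] → run A
t=23: vr[A=1024/67 F=7287168950784/547476628655 G=7287168950784/547476628655] → run F
t=24: vr[A=1024/67 F=8352978965504/547476628655 G=7287168950784/547476628655] → run G
t=25: vr[A=1024/67 F=8352978965504/547476628655 G=8352978965504/547476628655] → run F
t=26: vr[A=1024/67 G=8352978965504/547476628655] → run G
t=27: vr[A=1024/67] → run A
t=28: vr[A=6144/335] → run A
t=29: vr[A=7168/335] → run A
t=30: (idle)
t=31: (idle)
t=32: (idle)
t=33: (idle)
t=34: (idle)
t=35: (idle)
t=36: (idle)
t=37: (idle)

running at tick 5 = B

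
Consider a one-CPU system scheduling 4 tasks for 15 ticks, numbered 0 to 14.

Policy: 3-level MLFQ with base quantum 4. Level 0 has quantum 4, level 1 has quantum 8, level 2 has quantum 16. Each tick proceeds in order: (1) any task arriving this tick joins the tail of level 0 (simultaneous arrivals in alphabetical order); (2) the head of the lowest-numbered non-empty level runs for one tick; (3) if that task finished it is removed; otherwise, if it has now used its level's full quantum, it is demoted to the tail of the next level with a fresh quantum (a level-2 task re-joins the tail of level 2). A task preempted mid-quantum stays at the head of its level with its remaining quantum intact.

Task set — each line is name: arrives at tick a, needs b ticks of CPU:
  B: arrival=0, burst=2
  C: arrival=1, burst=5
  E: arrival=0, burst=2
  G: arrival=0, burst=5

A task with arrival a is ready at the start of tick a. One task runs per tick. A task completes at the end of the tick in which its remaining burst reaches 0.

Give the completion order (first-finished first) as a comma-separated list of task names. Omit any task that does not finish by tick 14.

t=0: L0/L1/L2 = BEG/-/- → run B
t=1: L0/L1/L2 = BEGC/-/- → run B
t=2: L0/L1/L2 = EGC/-/- → run E
t=3: L0/L1/L2 = EGC/-/- → run E
t=4: L0/L1/L2 = GC/-/- → run G
t=5: L0/L1/L2 = GC/-/- → run G
t=6: L0/L1/L2 = GC/-/- → run G
t=7: L0/L1/L2 = GC/-/- → run G
t=8: L0/L1/L2 = C/G/- → run C
t=9: L0/L1/L2 = C/G/- → run C
t=10: L0/L1/L2 = C/G/- → run C
t=11: L0/L1/L2 = C/G/- → run C
t=12: L0/L1/L2 = -/GC/- → run G
t=13: L0/L1/L2 = -/C/- → run C
t=14: (idle)

completion order = B, E, G, C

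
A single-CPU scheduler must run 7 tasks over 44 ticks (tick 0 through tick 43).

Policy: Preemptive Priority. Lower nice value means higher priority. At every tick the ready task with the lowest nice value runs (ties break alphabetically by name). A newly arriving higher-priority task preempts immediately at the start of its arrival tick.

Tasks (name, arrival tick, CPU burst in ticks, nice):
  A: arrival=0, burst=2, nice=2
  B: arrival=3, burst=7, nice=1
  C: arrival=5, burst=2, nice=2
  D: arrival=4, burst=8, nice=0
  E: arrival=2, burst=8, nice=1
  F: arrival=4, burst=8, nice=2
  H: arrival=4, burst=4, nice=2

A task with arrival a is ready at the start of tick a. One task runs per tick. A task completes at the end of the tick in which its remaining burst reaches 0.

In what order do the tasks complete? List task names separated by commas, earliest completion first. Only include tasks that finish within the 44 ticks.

t=0: ready={A} → run A
t=1: ready={A} → run A
t=2: ready={E} → run E
t=3: ready={B,E} → run B
t=4: ready={B,D,E,F,H} → run D
t=5: ready={B,C,D,E,F,H} → run D
t=6: ready={B,C,D,E,F,H} → run D
t=7: ready={B,C,D,E,F,H} → run D
t=8: ready={B,C,D,E,F,H} → run D
t=9: ready={B,C,D,E,F,H} → run D
t=10: ready={B,C,D,E,F,H} → run D
t=11: ready={B,C,D,E,F,H} → run D
t=12: ready={B,C,E,F,H} → run B
t=13: ready={B,C,E,F,H} → run B
t=14: ready={B,C,E,F,H} → run B
t=15: ready={B,C,E,F,H} → run B
t=16: ready={B,C,E,F,H} → run B
t=17: ready={B,C,E,F,H} → run B
t=18: ready={C,E,F,H} → run E
t=19: ready={C,E,F,H} → run E
t=20: ready={C,E,F,H} → run E
t=21: ready={C,E,F,H} → run E
t=22: ready={C,E,F,H} → run E
t=23: ready={C,E,F,H} → run E
t=24: ready={C,E,F,H} → run E
t=25: ready={C,F,H} → run C
t=26: ready={C,F,H} → run C
t=27: ready={F,H} → run F
t=28: ready={F,H} → run F
t=29: ready={F,H} → run F
t=30: ready={F,H} → run F
t=31: ready={F,H} → run F
t=32: ready={F,H} → run F
t=33: ready={F,H} → run F
t=34: ready={F,H} → run F
t=35: ready={H} → run H
t=36: ready={H} → run H
t=37: ready={H} → run H
t=38: ready={H} → run H
t=39: (idle)
t=40: (idle)
t=41: (idle)
t=42: (idle)
t=43: (idle)

completion order = A, D, B, E, C, F, H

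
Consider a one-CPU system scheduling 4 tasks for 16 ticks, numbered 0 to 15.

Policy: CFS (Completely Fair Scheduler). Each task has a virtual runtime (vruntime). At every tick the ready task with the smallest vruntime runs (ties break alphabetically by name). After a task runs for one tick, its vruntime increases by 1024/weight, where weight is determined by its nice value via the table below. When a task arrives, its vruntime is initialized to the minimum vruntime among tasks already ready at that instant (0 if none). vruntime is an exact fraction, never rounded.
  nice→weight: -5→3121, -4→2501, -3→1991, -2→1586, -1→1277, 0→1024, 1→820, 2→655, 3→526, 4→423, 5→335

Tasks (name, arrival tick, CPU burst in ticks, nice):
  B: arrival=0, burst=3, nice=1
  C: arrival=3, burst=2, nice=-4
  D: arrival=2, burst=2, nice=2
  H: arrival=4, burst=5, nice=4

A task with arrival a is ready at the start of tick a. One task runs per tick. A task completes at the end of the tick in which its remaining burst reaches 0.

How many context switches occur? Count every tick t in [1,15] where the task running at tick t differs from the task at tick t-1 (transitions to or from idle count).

context switches = 7

t=0: vr[B=0] → run B
t=1: vr[B=256/205] → run B
t=2: vr[B=512/205 D=512/205] → run B
t=3: vr[C=512/205 D=512/205] → run C
t=4: vr[C=36352/12505 D=512/205 H=512/205] → run D
t=5: vr[C=36352/12505 D=109056/26855 H=512/205] → run H
t=6: vr[C=36352/12505 D=109056/26855 H=426496/86715] → run C
t=7: vr[D=109056/26855 H=426496/86715] → run D
t=8: vr[H=426496/86715] → run H
t=9: vr[H=636416/86715] → run H
t=10: vr[H=282112/28905] → run H
t=11: vr[H=1056256/86715] → run H
t=12: (idle)
t=13: (idle)
t=14: (idle)
t=15: (idle)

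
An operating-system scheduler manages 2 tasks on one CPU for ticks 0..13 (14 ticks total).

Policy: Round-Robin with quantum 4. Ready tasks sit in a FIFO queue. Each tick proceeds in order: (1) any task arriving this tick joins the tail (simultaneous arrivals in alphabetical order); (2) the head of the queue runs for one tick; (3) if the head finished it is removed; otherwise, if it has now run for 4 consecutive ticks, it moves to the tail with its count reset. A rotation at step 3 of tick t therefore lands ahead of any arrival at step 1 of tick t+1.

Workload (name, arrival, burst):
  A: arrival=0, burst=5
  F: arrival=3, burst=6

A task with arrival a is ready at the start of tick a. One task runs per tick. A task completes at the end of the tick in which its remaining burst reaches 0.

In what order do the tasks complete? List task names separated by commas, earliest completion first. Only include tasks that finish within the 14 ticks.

completion order = A, F

t=0: queue=[A] q_used=0 → run A
t=1: queue=[A] q_used=1 → run A
t=2: queue=[A] q_used=2 → run A
t=3: queue=[A,F] q_used=3 → run A
t=4: queue=[F,A] q_used=0 → run F
t=5: queue=[F,A] q_used=1 → run F
t=6: queue=[F,A] q_used=2 → run F
t=7: queue=[F,A] q_used=3 → run F
t=8: queue=[A,F] q_used=0 → run A
t=9: queue=[F] q_used=0 → run F
t=10: queue=[F] q_used=1 → run F
t=11: (idle)
t=12: (idle)
t=13: (idle)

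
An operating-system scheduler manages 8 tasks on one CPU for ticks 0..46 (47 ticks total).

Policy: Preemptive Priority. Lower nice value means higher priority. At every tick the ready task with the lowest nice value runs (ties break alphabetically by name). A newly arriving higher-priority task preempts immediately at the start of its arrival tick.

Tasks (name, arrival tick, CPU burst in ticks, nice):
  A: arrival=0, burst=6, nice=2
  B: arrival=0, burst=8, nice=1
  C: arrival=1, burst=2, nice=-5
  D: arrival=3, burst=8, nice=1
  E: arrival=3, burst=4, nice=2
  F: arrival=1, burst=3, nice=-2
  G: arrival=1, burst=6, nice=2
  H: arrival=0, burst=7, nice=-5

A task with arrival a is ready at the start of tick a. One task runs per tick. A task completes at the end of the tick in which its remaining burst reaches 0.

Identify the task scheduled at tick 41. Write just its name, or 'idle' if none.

t=0: ready={A,B,H} → run H
t=1: ready={A,B,C,F,G,H} → run C
t=2: ready={A,B,C,F,G,H} → run C
t=3: ready={A,B,D,E,F,G,H} → run H
t=4: ready={A,B,D,E,F,G,H} → run H
t=5: ready={A,B,D,E,F,G,H} → run H
t=6: ready={A,B,D,E,F,G,H} → run H
t=7: ready={A,B,D,E,F,G,H} → run H
t=8: ready={A,B,D,E,F,G,H} → run H
t=9: ready={A,B,D,E,F,G} → run F
t=10: ready={A,B,D,E,F,G} → run F
t=11: ready={A,B,D,E,F,G} → run F
t=12: ready={A,B,D,E,G} → run B
t=13: ready={A,B,D,E,G} → run B
t=14: ready={A,B,D,E,G} → run B
t=15: ready={A,B,D,E,G} → run B
t=16: ready={A,B,D,E,G} → run B
t=17: ready={A,B,D,E,G} → run B
t=18: ready={A,B,D,E,G} → run B
t=19: ready={A,B,D,E,G} → run B
t=20: ready={A,D,E,G} → run D
t=21: ready={A,D,E,G} → run D
t=22: ready={A,D,E,G} → run D
t=23: ready={A,D,E,G} → run D
t=24: ready={A,D,E,G} → run D
t=25: ready={A,D,E,G} → run D
t=26: ready={A,D,E,G} → run D
t=27: ready={A,D,E,G} → run D
t=28: ready={A,E,G} → run A
t=29: ready={A,E,G} → run A
t=30: ready={A,E,G} → run A
t=31: ready={A,E,G} → run A
t=32: ready={A,E,G} → run A
t=33: ready={A,E,G} → run A
t=34: ready={E,G} → run E
t=35: ready={E,G} → run E
t=36: ready={E,G} → run E
t=37: ready={E,G} → run E
t=38: ready={G} → run G
t=39: ready={G} → run G
t=40: ready={G} → run G
t=41: ready={G} → run G
t=42: ready={G} → run G
t=43: ready={G} → run G
t=44: (idle)
t=45: (idle)
t=46: (idle)

running at tick 41 = G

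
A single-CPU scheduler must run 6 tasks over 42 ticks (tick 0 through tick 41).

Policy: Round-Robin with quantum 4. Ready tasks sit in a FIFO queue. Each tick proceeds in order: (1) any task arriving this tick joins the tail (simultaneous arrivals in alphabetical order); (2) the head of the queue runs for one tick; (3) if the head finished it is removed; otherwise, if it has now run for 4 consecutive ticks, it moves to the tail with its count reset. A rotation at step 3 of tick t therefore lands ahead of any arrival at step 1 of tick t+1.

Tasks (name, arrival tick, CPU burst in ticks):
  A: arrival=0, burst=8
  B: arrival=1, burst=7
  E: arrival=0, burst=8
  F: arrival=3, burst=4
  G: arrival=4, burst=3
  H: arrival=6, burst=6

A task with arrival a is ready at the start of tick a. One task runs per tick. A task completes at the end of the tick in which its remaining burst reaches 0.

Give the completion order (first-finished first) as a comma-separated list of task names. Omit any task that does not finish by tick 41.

completion order = F, A, G, E, B, H

t=0: queue=[A,E] q_used=0 → run A
t=1: queue=[A,E,B] q_used=1 → run A
t=2: queue=[A,E,B] q_used=2 → run A
t=3: queue=[A,E,B,F] q_used=3 → run A
t=4: queue=[E,B,F,A,G] q_used=0 → run E
t=5: queue=[E,B,F,A,G] q_used=1 → run E
t=6: queue=[E,B,F,A,G,H] q_used=2 → run E
t=7: queue=[E,B,F,A,G,H] q_used=3 → run E
t=8: queue=[B,F,A,G,H,E] q_used=0 → run B
t=9: queue=[B,F,A,G,H,E] q_used=1 → run B
t=10: queue=[B,F,A,G,H,E] q_used=2 → run B
t=11: queue=[B,F,A,G,H,E] q_used=3 → run B
t=12: queue=[F,A,G,H,E,B] q_used=0 → run F
t=13: queue=[F,A,G,H,E,B] q_used=1 → run F
t=14: queue=[F,A,G,H,E,B] q_used=2 → run F
t=15: queue=[F,A,G,H,E,B] q_used=3 → run F
t=16: queue=[A,G,H,E,B] q_used=0 → run A
t=17: queue=[A,G,H,E,B] q_used=1 → run A
t=18: queue=[A,G,H,E,B] q_used=2 → run A
t=19: queue=[A,G,H,E,B] q_used=3 → run A
t=20: queue=[G,H,E,B] q_used=0 → run G
t=21: queue=[G,H,E,B] q_used=1 → run G
t=22: queue=[G,H,E,B] q_used=2 → run G
t=23: queue=[H,E,B] q_used=0 → run H
t=24: queue=[H,E,B] q_used=1 → run H
t=25: queue=[H,E,B] q_used=2 → run H
t=26: queue=[H,E,B] q_used=3 → run H
t=27: queue=[E,B,H] q_used=0 → run E
t=28: queue=[E,B,H] q_used=1 → run E
t=29: queue=[E,B,H] q_used=2 → run E
t=30: queue=[E,B,H] q_used=3 → run E
t=31: queue=[B,H] q_used=0 → run B
t=32: queue=[B,H] q_used=1 → run B
t=33: queue=[B,H] q_used=2 → run B
t=34: queue=[H] q_used=0 → run H
t=35: queue=[H] q_used=1 → run H
t=36: (idle)
t=37: (idle)
t=38: (idle)
t=39: (idle)
t=40: (idle)
t=41: (idle)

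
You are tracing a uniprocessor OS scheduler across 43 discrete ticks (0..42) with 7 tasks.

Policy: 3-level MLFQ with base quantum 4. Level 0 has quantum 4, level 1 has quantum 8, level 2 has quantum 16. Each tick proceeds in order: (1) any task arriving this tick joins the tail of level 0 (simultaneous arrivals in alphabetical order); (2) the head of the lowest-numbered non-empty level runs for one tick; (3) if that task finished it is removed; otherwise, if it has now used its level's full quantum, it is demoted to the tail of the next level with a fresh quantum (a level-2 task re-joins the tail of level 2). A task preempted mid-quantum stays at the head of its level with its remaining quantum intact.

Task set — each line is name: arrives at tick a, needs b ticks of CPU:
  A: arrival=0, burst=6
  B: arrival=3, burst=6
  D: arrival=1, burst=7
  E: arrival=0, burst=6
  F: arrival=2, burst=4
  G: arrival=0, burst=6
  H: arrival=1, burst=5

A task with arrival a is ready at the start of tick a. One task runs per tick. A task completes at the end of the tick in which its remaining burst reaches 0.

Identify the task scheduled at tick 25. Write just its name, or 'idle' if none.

t=0: L0/L1/L2 = AEG/-/- → run A
t=1: L0/L1/L2 = AEGDH/-/- → run A
t=2: L0/L1/L2 = AEGDHF/-/- → run A
t=3: L0/L1/L2 = AEGDHFB/-/- → run A
t=4: L0/L1/L2 = EGDHFB/A/- → run E
t=5: L0/L1/L2 = EGDHFB/A/- → run E
t=6: L0/L1/L2 = EGDHFB/A/- → run E
t=7: L0/L1/L2 = EGDHFB/A/- → run E
t=8: L0/L1/L2 = GDHFB/AE/- → run G
t=9: L0/L1/L2 = GDHFB/AE/- → run G
t=10: L0/L1/L2 = GDHFB/AE/- → run G
t=11: L0/L1/L2 = GDHFB/AE/- → run G
t=12: L0/L1/L2 = DHFB/AEG/- → run D
t=13: L0/L1/L2 = DHFB/AEG/- → run D
t=14: L0/L1/L2 = DHFB/AEG/- → run D
t=15: L0/L1/L2 = DHFB/AEG/- → run D
t=16: L0/L1/L2 = HFB/AEGD/- → run H
t=17: L0/L1/L2 = HFB/AEGD/- → run H
t=18: L0/L1/L2 = HFB/AEGD/- → run H
t=19: L0/L1/L2 = HFB/AEGD/- → run H
t=20: L0/L1/L2 = FB/AEGDH/- → run F
t=21: L0/L1/L2 = FB/AEGDH/- → run F
t=22: L0/L1/L2 = FB/AEGDH/- → run F
t=23: L0/L1/L2 = FB/AEGDH/- → run F
t=24: L0/L1/L2 = B/AEGDH/- → run B
t=25: L0/L1/L2 = B/AEGDH/- → run B
t=26: L0/L1/L2 = B/AEGDH/- → run B
t=27: L0/L1/L2 = B/AEGDH/- → run B
t=28: L0/L1/L2 = -/AEGDHB/- → run A
t=29: L0/L1/L2 = -/AEGDHB/- → run A
t=30: L0/L1/L2 = -/EGDHB/- → run E
t=31: L0/L1/L2 = -/EGDHB/- → run E
t=32: L0/L1/L2 = -/GDHB/- → run G
t=33: L0/L1/L2 = -/GDHB/- → run G
t=34: L0/L1/L2 = -/DHB/- → run D
t=35: L0/L1/L2 = -/DHB/- → run D
t=36: L0/L1/L2 = -/DHB/- → run D
t=37: L0/L1/L2 = -/HB/- → run H
t=38: L0/L1/L2 = -/B/- → run B
t=39: L0/L1/L2 = -/B/- → run B
t=40: (idle)
t=41: (idle)
t=42: (idle)

running at tick 25 = B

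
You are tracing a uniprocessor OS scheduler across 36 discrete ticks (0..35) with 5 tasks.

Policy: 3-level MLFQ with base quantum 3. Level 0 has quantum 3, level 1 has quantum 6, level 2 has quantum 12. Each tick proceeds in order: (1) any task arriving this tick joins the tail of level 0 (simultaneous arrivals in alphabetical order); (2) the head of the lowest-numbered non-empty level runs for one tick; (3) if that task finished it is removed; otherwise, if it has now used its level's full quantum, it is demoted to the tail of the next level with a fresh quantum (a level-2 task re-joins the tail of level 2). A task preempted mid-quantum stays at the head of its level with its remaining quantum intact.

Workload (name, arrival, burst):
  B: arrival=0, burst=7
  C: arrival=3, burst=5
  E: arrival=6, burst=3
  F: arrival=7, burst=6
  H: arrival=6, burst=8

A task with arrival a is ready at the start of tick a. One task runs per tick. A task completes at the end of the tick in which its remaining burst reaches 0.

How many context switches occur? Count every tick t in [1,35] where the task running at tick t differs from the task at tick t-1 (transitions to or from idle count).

t=0: L0/L1/L2 = B/-/- → run B
t=1: L0/L1/L2 = B/-/- → run B
t=2: L0/L1/L2 = B/-/- → run B
t=3: L0/L1/L2 = C/B/- → run C
t=4: L0/L1/L2 = C/B/- → run C
t=5: L0/L1/L2 = C/B/- → run C
t=6: L0/L1/L2 = EH/BC/- → run E
t=7: L0/L1/L2 = EHF/BC/- → run E
t=8: L0/L1/L2 = EHF/BC/- → run E
t=9: L0/L1/L2 = HF/BC/- → run H
t=10: L0/L1/L2 = HF/BC/- → run H
t=11: L0/L1/L2 = HF/BC/- → run H
t=12: L0/L1/L2 = F/BCH/- → run F
t=13: L0/L1/L2 = F/BCH/- → run F
t=14: L0/L1/L2 = F/BCH/- → run F
t=15: L0/L1/L2 = -/BCHF/- → run B
t=16: L0/L1/L2 = -/BCHF/- → run B
t=17: L0/L1/L2 = -/BCHF/- → run B
t=18: L0/L1/L2 = -/BCHF/- → run B
t=19: L0/L1/L2 = -/CHF/- → run C
t=20: L0/L1/L2 = -/CHF/- → run C
t=21: L0/L1/L2 = -/HF/- → run H
t=22: L0/L1/L2 = -/HF/- → run H
t=23: L0/L1/L2 = -/HF/- → run H
t=24: L0/L1/L2 = -/HF/- → run H
t=25: L0/L1/L2 = -/HF/- → run H
t=26: L0/L1/L2 = -/F/- → run F
t=27: L0/L1/L2 = -/F/- → run F
t=28: L0/L1/L2 = -/F/- → run F
t=29: (idle)
t=30: (idle)
t=31: (idle)
t=32: (idle)
t=33: (idle)
t=34: (idle)
t=35: (idle)

context switches = 9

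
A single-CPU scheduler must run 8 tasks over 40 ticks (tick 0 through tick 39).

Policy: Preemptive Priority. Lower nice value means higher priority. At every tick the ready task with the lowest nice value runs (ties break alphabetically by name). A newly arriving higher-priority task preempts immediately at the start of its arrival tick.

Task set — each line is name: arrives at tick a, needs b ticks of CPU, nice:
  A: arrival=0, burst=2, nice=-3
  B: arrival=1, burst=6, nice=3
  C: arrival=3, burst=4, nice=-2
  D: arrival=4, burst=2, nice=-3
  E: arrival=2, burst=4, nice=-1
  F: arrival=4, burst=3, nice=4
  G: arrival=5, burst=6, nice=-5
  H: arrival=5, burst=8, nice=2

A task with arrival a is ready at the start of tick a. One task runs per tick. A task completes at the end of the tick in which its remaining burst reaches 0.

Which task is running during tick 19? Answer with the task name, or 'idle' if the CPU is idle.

t=0: ready={A} → run A
t=1: ready={A,B} → run A
t=2: ready={B,E} → run E
t=3: ready={B,C,E} → run C
t=4: ready={B,C,D,E,F} → run D
t=5: ready={B,C,D,E,F,G,H} → run G
t=6: ready={B,C,D,E,F,G,H} → run G
t=7: ready={B,C,D,E,F,G,H} → run G
t=8: ready={B,C,D,E,F,G,H} → run G
t=9: ready={B,C,D,E,F,G,H} → run G
t=10: ready={B,C,D,E,F,G,H} → run G
t=11: ready={B,C,D,E,F,H} → run D
t=12: ready={B,C,E,F,H} → run C
t=13: ready={B,C,E,F,H} → run C
t=14: ready={B,C,E,F,H} → run C
t=15: ready={B,E,F,H} → run E
t=16: ready={B,E,F,H} → run E
t=17: ready={B,E,F,H} → run E
t=18: ready={B,F,H} → run H
t=19: ready={B,F,H} → run H
t=20: ready={B,F,H} → run H
t=21: ready={B,F,H} → run H
t=22: ready={B,F,H} → run H
t=23: ready={B,F,H} → run H
t=24: ready={B,F,H} → run H
t=25: ready={B,F,H} → run H
t=26: ready={B,F} → run B
t=27: ready={B,F} → run B
t=28: ready={B,F} → run B
t=29: ready={B,F} → run B
t=30: ready={B,F} → run B
t=31: ready={B,F} → run B
t=32: ready={F} → run F
t=33: ready={F} → run F
t=34: ready={F} → run F
t=35: (idle)
t=36: (idle)
t=37: (idle)
t=38: (idle)
t=39: (idle)

running at tick 19 = H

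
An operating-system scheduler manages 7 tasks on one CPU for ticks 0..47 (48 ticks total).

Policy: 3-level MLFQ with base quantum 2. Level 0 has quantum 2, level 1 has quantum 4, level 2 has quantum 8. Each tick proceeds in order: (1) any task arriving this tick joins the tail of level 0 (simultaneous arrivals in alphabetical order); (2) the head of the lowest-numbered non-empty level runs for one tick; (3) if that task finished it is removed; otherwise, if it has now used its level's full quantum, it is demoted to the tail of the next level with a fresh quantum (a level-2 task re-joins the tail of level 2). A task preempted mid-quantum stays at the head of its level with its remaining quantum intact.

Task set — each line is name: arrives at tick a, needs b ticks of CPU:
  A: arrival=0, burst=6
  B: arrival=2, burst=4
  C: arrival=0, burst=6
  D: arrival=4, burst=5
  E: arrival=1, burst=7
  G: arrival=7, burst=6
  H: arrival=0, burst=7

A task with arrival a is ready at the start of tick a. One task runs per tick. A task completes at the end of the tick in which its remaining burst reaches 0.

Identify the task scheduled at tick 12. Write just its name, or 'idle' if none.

running at tick 12 = G

t=0: L0/L1/L2 = ACH/-/- → run A
t=1: L0/L1/L2 = ACHE/-/- → run A
t=2: L0/L1/L2 = CHEB/A/- → run C
t=3: L0/L1/L2 = CHEB/A/- → run C
t=4: L0/L1/L2 = HEBD/AC/- → run H
t=5: L0/L1/L2 = HEBD/AC/- → run H
t=6: L0/L1/L2 = EBD/ACH/- → run E
t=7: L0/L1/L2 = EBDG/ACH/- → run E
t=8: L0/L1/L2 = BDG/ACHE/- → run B
t=9: L0/L1/L2 = BDG/ACHE/- → run B
t=10: L0/L1/L2 = DG/ACHEB/- → run D
t=11: L0/L1/L2 = DG/ACHEB/- → run D
t=12: L0/L1/L2 = G/ACHEBD/- → run G
t=13: L0/L1/L2 = G/ACHEBD/- → run G
t=14: L0/L1/L2 = -/ACHEBDG/- → run A
t=15: L0/L1/L2 = -/ACHEBDG/- → run A
t=16: L0/L1/L2 = -/ACHEBDG/- → run A
t=17: L0/L1/L2 = -/ACHEBDG/- → run A
t=18: L0/L1/L2 = -/CHEBDG/- → run C
t=19: L0/L1/L2 = -/CHEBDG/- → run C
t=20: L0/L1/L2 = -/CHEBDG/- → run C
t=21: L0/L1/L2 = -/CHEBDG/- → run C
t=22: L0/L1/L2 = -/HEBDG/- → run H
t=23: L0/L1/L2 = -/HEBDG/- → run H
t=24: L0/L1/L2 = -/HEBDG/- → run H
t=25: L0/L1/L2 = -/HEBDG/- → run H
t=26: L0/L1/L2 = -/EBDG/H → run E
t=27: L0/L1/L2 = -/EBDG/H → run E
t=28: L0/L1/L2 = -/EBDG/H → run E
t=29: L0/L1/L2 = -/EBDG/H → run E
t=30: L0/L1/L2 = -/BDG/HE → run B
t=31: L0/L1/L2 = -/BDG/HE → run B
t=32: L0/L1/L2 = -/DG/HE → run D
t=33: L0/L1/L2 = -/DG/HE → run D
t=34: L0/L1/L2 = -/DG/HE → run D
t=35: L0/L1/L2 = -/G/HE → run G
t=36: L0/L1/L2 = -/G/HE → run G
t=37: L0/L1/L2 = -/G/HE → run G
t=38: L0/L1/L2 = -/G/HE → run G
t=39: L0/L1/L2 = -/-/HE → run H
t=40: L0/L1/L2 = -/-/E → run E
t=41: (idle)
t=42: (idle)
t=43: (idle)
t=44: (idle)
t=45: (idle)
t=46: (idle)
t=47: (idle)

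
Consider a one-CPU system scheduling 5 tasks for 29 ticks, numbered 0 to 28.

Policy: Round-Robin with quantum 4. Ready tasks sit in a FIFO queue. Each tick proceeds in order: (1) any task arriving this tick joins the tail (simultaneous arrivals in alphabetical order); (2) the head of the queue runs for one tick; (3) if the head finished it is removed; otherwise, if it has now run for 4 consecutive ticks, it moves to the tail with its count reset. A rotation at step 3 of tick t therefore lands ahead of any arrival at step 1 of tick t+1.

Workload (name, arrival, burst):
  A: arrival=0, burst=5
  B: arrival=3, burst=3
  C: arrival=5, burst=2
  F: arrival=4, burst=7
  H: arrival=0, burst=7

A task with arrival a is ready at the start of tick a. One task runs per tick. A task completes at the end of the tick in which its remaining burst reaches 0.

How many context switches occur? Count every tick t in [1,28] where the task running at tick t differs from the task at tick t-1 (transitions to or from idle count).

context switches = 8

t=0: queue=[A,H] q_used=0 → run A
t=1: queue=[A,H] q_used=1 → run A
t=2: queue=[A,H] q_used=2 → run A
t=3: queue=[A,H,B] q_used=3 → run A
t=4: queue=[H,B,A,F] q_used=0 → run H
t=5: queue=[H,B,A,F,C] q_used=1 → run H
t=6: queue=[H,B,A,F,C] q_used=2 → run H
t=7: queue=[H,B,A,F,C] q_used=3 → run H
t=8: queue=[B,A,F,C,H] q_used=0 → run B
t=9: queue=[B,A,F,C,H] q_used=1 → run B
t=10: queue=[B,A,F,C,H] q_used=2 → run B
t=11: queue=[A,F,C,H] q_used=0 → run A
t=12: queue=[F,C,H] q_used=0 → run F
t=13: queue=[F,C,H] q_used=1 → run F
t=14: queue=[F,C,H] q_used=2 → run F
t=15: queue=[F,C,H] q_used=3 → run F
t=16: queue=[C,H,F] q_used=0 → run C
t=17: queue=[C,H,F] q_used=1 → run C
t=18: queue=[H,F] q_used=0 → run H
t=19: queue=[H,F] q_used=1 → run H
t=20: queue=[H,F] q_used=2 → run H
t=21: queue=[F] q_used=0 → run F
t=22: queue=[F] q_used=1 → run F
t=23: queue=[F] q_used=2 → run F
t=24: (idle)
t=25: (idle)
t=26: (idle)
t=27: (idle)
t=28: (idle)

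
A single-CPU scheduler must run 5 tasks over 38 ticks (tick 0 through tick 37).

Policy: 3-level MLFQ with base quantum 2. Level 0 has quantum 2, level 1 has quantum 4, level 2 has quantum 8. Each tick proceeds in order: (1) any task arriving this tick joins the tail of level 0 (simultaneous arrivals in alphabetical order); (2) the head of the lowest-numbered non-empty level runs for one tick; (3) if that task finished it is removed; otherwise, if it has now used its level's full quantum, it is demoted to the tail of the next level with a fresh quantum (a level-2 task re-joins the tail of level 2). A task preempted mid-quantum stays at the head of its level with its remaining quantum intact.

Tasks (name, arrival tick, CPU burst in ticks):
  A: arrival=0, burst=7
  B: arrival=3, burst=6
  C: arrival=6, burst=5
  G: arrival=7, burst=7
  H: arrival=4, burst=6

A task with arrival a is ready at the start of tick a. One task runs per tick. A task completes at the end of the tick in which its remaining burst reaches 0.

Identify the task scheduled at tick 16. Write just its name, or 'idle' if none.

running at tick 16 = B

t=0: L0/L1/L2 = A/-/- → run A
t=1: L0/L1/L2 = A/-/- → run A
t=2: L0/L1/L2 = -/A/- → run A
t=3: L0/L1/L2 = B/A/- → run B
t=4: L0/L1/L2 = BH/A/- → run B
t=5: L0/L1/L2 = H/AB/- → run H
t=6: L0/L1/L2 = HC/AB/- → run H
t=7: L0/L1/L2 = CG/ABH/- → run C
t=8: L0/L1/L2 = CG/ABH/- → run C
t=9: L0/L1/L2 = G/ABHC/- → run G
t=10: L0/L1/L2 = G/ABHC/- → run G
t=11: L0/L1/L2 = -/ABHCG/- → run A
t=12: L0/L1/L2 = -/ABHCG/- → run A
t=13: L0/L1/L2 = -/ABHCG/- → run A
t=14: L0/L1/L2 = -/BHCG/A → run B
t=15: L0/L1/L2 = -/BHCG/A → run B
t=16: L0/L1/L2 = -/BHCG/A → run B
t=17: L0/L1/L2 = -/BHCG/A → run B
t=18: L0/L1/L2 = -/HCG/A → run H
t=19: L0/L1/L2 = -/HCG/A → run H
t=20: L0/L1/L2 = -/HCG/A → run H
t=21: L0/L1/L2 = -/HCG/A → run H
t=22: L0/L1/L2 = -/CG/A → run C
t=23: L0/L1/L2 = -/CG/A → run C
t=24: L0/L1/L2 = -/CG/A → run C
t=25: L0/L1/L2 = -/G/A → run G
t=26: L0/L1/L2 = -/G/A → run G
t=27: L0/L1/L2 = -/G/A → run G
t=28: L0/L1/L2 = -/G/A → run G
t=29: L0/L1/L2 = -/-/AG → run A
t=30: L0/L1/L2 = -/-/G → run G
t=31: (idle)
t=32: (idle)
t=33: (idle)
t=34: (idle)
t=35: (idle)
t=36: (idle)
t=37: (idle)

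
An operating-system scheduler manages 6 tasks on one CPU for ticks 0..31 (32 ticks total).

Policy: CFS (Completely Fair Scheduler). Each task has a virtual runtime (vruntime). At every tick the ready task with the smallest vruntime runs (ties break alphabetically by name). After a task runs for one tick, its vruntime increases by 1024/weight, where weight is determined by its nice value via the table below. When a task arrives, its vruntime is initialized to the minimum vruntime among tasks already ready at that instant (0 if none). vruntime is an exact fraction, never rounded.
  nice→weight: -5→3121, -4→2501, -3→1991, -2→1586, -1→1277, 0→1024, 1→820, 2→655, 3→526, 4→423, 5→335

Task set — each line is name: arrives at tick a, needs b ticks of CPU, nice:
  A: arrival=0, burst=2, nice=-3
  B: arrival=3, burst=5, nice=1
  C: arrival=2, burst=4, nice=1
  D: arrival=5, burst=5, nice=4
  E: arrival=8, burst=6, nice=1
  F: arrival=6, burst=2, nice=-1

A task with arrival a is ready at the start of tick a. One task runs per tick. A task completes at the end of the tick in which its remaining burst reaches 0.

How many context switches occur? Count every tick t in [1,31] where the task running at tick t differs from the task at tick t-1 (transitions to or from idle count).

context switches = 20

t=0: vr[A=0] → run A
t=1: vr[A=1024/1991] → run A
t=2: vr[C=0] → run C
t=3: vr[B=256/205 C=256/205] → run B
t=4: vr[B=512/205 C=256/205] → run C
t=5: vr[B=512/205 C=512/205 D=512/205] → run B
t=6: vr[B=768/205 C=512/205 D=512/205 F=512/205] → run C
t=7: vr[B=768/205 C=768/205 D=512/205 F=512/205] → run D
t=8: vr[B=768/205 C=768/205 D=426496/86715 E=512/205 F=512/205] → run E
t=9: vr[B=768/205 C=768/205 D=426496/86715 E=768/205 F=512/205] → run F
t=10: vr[B=768/205 C=768/205 D=426496/86715 E=768/205 F=863744/261785] → run F
t=11: vr[B=768/205 C=768/205 D=426496/86715 E=768/205] → run B
t=12: vr[B=1024/205 C=768/205 D=426496/86715 E=768/205] → run C
t=13: vr[B=1024/205 D=426496/86715 E=768/205] → run E
t=14: vr[B=1024/205 D=426496/86715 E=1024/205] → run D
t=15: vr[B=1024/205 D=636416/86715 E=1024/205] → run B
t=16: vr[B=256/41 D=636416/86715 E=1024/205] → run E
t=17: vr[B=256/41 D=636416/86715 E=256/41] → run B
t=18: vr[D=636416/86715 E=256/41] → run E
t=19: vr[D=636416/86715 E=1536/205] → run D
t=20: vr[D=282112/28905 E=1536/205] → run E
t=21: vr[D=282112/28905 E=1792/205] → run E
t=22: vr[D=282112/28905] → run D
t=23: vr[D=1056256/86715] → run D
t=24: (idle)
t=25: (idle)
t=26: (idle)
t=27: (idle)
t=28: (idle)
t=29: (idle)
t=30: (idle)
t=31: (idle)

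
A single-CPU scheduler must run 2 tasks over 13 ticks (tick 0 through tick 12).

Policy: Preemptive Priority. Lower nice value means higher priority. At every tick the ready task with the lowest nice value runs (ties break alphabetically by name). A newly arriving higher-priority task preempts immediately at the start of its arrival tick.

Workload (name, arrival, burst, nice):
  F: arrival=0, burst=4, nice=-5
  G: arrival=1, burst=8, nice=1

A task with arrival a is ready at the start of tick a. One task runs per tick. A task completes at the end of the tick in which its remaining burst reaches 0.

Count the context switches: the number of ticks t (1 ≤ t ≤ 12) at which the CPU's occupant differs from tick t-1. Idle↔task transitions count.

t=0: ready={F} → run F
t=1: ready={F,G} → run F
t=2: ready={F,G} → run F
t=3: ready={F,G} → run F
t=4: ready={G} → run G
t=5: ready={G} → run G
t=6: ready={G} → run G
t=7: ready={G} → run G
t=8: ready={G} → run G
t=9: ready={G} → run G
t=10: ready={G} → run G
t=11: ready={G} → run G
t=12: (idle)

context switches = 2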